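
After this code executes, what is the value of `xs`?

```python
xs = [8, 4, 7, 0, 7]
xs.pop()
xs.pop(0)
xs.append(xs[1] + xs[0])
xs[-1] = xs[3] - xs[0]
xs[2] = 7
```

pop() removes 7 → [8, 4, 7, 0]
pop(0) removes 8 → [4, 7, 0]
append xs[1]+xs[0] = 7+4 = 11 → [4, 7, 0, 11]
xs[-1] = xs[3]-xs[0] = 11-4 = 7 → [4, 7, 0, 7]
xs[2] = 7 → [4, 7, 7, 7]

[4, 7, 7, 7]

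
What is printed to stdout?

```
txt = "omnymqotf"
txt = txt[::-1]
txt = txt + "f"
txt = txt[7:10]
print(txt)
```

mof

reverse → 'ftoqmynmo'
+ 'f' → 'ftoqmynmof'
slice [7:10] → 'mof'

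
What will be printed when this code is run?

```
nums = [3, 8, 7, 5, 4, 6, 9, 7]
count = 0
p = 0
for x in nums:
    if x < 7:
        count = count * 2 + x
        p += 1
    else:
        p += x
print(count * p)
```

x=3: <7, count = 0*2+3 = 3; p=1
x=8: not <7; p=9
x=7: not <7; p=16
x=5: <7, count = 3*2+5 = 11; p=17
x=4: <7, count = 11*2+4 = 26; p=18
x=6: <7, count = 26*2+6 = 58; p=19
x=9: not <7; p=28
x=7: not <7; p=35
count*p = 58*35 = 2030

2030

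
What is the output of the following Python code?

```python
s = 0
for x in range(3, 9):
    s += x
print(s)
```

x=3: s = 0+3 = 3
x=4: s = 3+4 = 7
x=5: s = 7+5 = 12
x=6: s = 12+6 = 18
x=7: s = 18+7 = 25
x=8: s = 25+8 = 33

33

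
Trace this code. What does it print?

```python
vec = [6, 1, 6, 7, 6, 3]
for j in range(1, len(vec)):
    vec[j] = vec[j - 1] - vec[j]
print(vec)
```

[6, 5, -1, -8, -14, -17]

j=1: vec[1] = 6-1 = 5 → [6, 5, 6, 7, 6, 3]
j=2: vec[2] = 5-6 = -1 → [6, 5, -1, 7, 6, 3]
j=3: vec[3] = (-1)-7 = -8 → [6, 5, -1, -8, 6, 3]
j=4: vec[4] = (-8)-6 = -14 → [6, 5, -1, -8, -14, 3]
j=5: vec[5] = (-14)-3 = -17 → [6, 5, -1, -8, -14, -17]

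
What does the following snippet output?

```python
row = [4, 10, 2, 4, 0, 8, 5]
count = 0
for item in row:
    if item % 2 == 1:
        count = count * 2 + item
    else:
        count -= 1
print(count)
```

item=4: not odd, count = 0-1 = -1
item=10: not odd, count = (-1)-1 = -2
item=2: not odd, count = (-2)-1 = -3
item=4: not odd, count = (-3)-1 = -4
item=0: not odd, count = (-4)-1 = -5
item=8: not odd, count = (-5)-1 = -6
item=5: odd, count = (-6)*2+5 = -7

-7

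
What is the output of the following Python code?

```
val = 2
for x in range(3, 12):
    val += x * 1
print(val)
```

65

x=3: val = 2+3*1 = 5
x=4: val = 5+4*1 = 9
x=5: val = 9+5*1 = 14
x=6: val = 14+6*1 = 20
x=7: val = 20+7*1 = 27
x=8: val = 27+8*1 = 35
x=9: val = 35+9*1 = 44
x=10: val = 44+10*1 = 54
x=11: val = 54+11*1 = 65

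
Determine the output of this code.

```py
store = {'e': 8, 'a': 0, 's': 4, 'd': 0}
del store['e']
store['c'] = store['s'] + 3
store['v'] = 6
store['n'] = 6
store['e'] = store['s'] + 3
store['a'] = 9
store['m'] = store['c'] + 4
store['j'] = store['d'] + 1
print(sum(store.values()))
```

del 'e' → {'a': 0, 's': 4, 'd': 0}
store['c'] = store['s']+3 = 7 → {'a': 0, 's': 4, 'd': 0, 'c': 7}
store['v'] = 6 → {'a': 0, 's': 4, 'd': 0, 'c': 7, 'v': 6}
store['n'] = 6 → {'a': 0, 's': 4, 'd': 0, 'c': 7, 'v': 6, 'n': 6}
store['e'] = store['s']+3 = 7 → {'a': 0, 's': 4, 'd': 0, 'c': 7, 'v': 6, 'n': 6, 'e': 7}
store['a'] = 9 → {'a': 9, 's': 4, 'd': 0, 'c': 7, 'v': 6, 'n': 6, 'e': 7}
store['m'] = store['c']+4 = 11 → {'a': 9, 's': 4, 'd': 0, 'c': 7, 'v': 6, 'n': 6, 'e': 7, 'm': 11}
store['j'] = store['d']+1 = 1 → {'a': 9, 's': 4, 'd': 0, 'c': 7, 'v': 6, 'n': 6, 'e': 7, 'm': 11, 'j': 1}
sum of values = 51

51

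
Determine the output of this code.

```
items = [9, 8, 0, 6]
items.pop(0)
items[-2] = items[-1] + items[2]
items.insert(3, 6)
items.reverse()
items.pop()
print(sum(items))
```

24

pop(0) removes 9 → [8, 0, 6]
items[-2] = items[-1]+items[2] = 6+6 = 12 → [8, 12, 6]
insert 6 at 3 → [8, 12, 6, 6]
reverse → [6, 6, 12, 8]
pop() removes 8 → [6, 6, 12]
sum = 24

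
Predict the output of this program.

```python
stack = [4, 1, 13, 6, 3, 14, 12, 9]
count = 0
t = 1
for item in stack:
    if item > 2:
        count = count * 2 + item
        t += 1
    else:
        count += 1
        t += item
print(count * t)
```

item=4: >2, count = 0*2+4 = 4; t=2
item=1: not >2, count = 4+1 = 5; t=3
item=13: >2, count = 5*2+13 = 23; t=4
item=6: >2, count = 23*2+6 = 52; t=5
item=3: >2, count = 52*2+3 = 107; t=6
item=14: >2, count = 107*2+14 = 228; t=7
item=12: >2, count = 228*2+12 = 468; t=8
item=9: >2, count = 468*2+9 = 945; t=9
count*t = 945*9 = 8505

8505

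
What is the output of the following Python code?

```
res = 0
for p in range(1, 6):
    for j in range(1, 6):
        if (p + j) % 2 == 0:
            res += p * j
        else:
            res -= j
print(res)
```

81

p=1,j=1: even sum, res = 0+1 = 1
p=1,j=2: odd sum, res = 1-2 = -1
p=1,j=3: even sum, res = (-1)+3 = 2
p=1,j=4: odd sum, res = 2-4 = -2
p=1,j=5: even sum, res = (-2)+5 = 3
p=2,j=1: odd sum, res = 3-1 = 2
p=2,j=2: even sum, res = 2+4 = 6
p=2,j=3: odd sum, res = 6-3 = 3
p=2,j=4: even sum, res = 3+8 = 11
p=2,j=5: odd sum, res = 11-5 = 6
p=3,j=1: even sum, res = 6+3 = 9
p=3,j=2: odd sum, res = 9-2 = 7
p=3,j=3: even sum, res = 7+9 = 16
p=3,j=4: odd sum, res = 16-4 = 12
p=3,j=5: even sum, res = 12+15 = 27
p=4,j=1: odd sum, res = 27-1 = 26
p=4,j=2: even sum, res = 26+8 = 34
p=4,j=3: odd sum, res = 34-3 = 31
p=4,j=4: even sum, res = 31+16 = 47
p=4,j=5: odd sum, res = 47-5 = 42
p=5,j=1: even sum, res = 42+5 = 47
p=5,j=2: odd sum, res = 47-2 = 45
p=5,j=3: even sum, res = 45+15 = 60
p=5,j=4: odd sum, res = 60-4 = 56
p=5,j=5: even sum, res = 56+25 = 81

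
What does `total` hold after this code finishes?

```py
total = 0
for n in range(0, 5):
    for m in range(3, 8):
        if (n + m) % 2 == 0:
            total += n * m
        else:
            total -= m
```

55

n=0,m=3: odd sum, total = 0-3 = -3
n=0,m=4: even sum, total = (-3)+0 = -3
n=0,m=5: odd sum, total = (-3)-5 = -8
n=0,m=6: even sum, total = (-8)+0 = -8
n=0,m=7: odd sum, total = (-8)-7 = -15
n=1,m=3: even sum, total = (-15)+3 = -12
n=1,m=4: odd sum, total = (-12)-4 = -16
n=1,m=5: even sum, total = (-16)+5 = -11
n=1,m=6: odd sum, total = (-11)-6 = -17
n=1,m=7: even sum, total = (-17)+7 = -10
n=2,m=3: odd sum, total = (-10)-3 = -13
n=2,m=4: even sum, total = (-13)+8 = -5
n=2,m=5: odd sum, total = (-5)-5 = -10
n=2,m=6: even sum, total = (-10)+12 = 2
n=2,m=7: odd sum, total = 2-7 = -5
n=3,m=3: even sum, total = (-5)+9 = 4
n=3,m=4: odd sum, total = 4-4 = 0
n=3,m=5: even sum, total = 0+15 = 15
n=3,m=6: odd sum, total = 15-6 = 9
n=3,m=7: even sum, total = 9+21 = 30
n=4,m=3: odd sum, total = 30-3 = 27
n=4,m=4: even sum, total = 27+16 = 43
n=4,m=5: odd sum, total = 43-5 = 38
n=4,m=6: even sum, total = 38+24 = 62
n=4,m=7: odd sum, total = 62-7 = 55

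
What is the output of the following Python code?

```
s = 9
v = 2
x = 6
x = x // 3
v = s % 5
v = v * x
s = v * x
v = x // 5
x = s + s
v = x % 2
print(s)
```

x = 6//3 = 2
v = 9%5 = 4
v = 4*2 = 8
s = 8*2 = 16
v = 2//5 = 0
x = 16+16 = 32
v = 32%2 = 0

16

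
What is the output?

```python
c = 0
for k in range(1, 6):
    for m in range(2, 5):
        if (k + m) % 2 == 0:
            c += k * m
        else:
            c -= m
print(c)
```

k=1,m=2: odd sum, c = 0-2 = -2
k=1,m=3: even sum, c = (-2)+3 = 1
k=1,m=4: odd sum, c = 1-4 = -3
k=2,m=2: even sum, c = (-3)+4 = 1
k=2,m=3: odd sum, c = 1-3 = -2
k=2,m=4: even sum, c = (-2)+8 = 6
k=3,m=2: odd sum, c = 6-2 = 4
k=3,m=3: even sum, c = 4+9 = 13
k=3,m=4: odd sum, c = 13-4 = 9
k=4,m=2: even sum, c = 9+8 = 17
k=4,m=3: odd sum, c = 17-3 = 14
k=4,m=4: even sum, c = 14+16 = 30
k=5,m=2: odd sum, c = 30-2 = 28
k=5,m=3: even sum, c = 28+15 = 43
k=5,m=4: odd sum, c = 43-4 = 39

39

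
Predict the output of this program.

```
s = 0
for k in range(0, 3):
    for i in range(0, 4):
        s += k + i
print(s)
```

30

k=0,i=0: s = 0+0 = 0
k=0,i=1: s = 0+1 = 1
k=0,i=2: s = 1+2 = 3
k=0,i=3: s = 3+3 = 6
k=1,i=0: s = 6+1 = 7
k=1,i=1: s = 7+2 = 9
k=1,i=2: s = 9+3 = 12
k=1,i=3: s = 12+4 = 16
k=2,i=0: s = 16+2 = 18
k=2,i=1: s = 18+3 = 21
k=2,i=2: s = 21+4 = 25
k=2,i=3: s = 25+5 = 30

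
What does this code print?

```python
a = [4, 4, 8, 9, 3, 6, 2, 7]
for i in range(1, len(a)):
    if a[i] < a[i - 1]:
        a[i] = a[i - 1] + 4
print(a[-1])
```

i=1: 4>=4, unchanged → [4, 4, 8, 9, 3, 6, 2, 7]
i=2: 8>=4, unchanged → [4, 4, 8, 9, 3, 6, 2, 7]
i=3: 9>=8, unchanged → [4, 4, 8, 9, 3, 6, 2, 7]
i=4: 3<9, a[4] = 9+4 = 13 → [4, 4, 8, 9, 13, 6, 2, 7]
i=5: 6<13, a[5] = 13+4 = 17 → [4, 4, 8, 9, 13, 17, 2, 7]
i=6: 2<17, a[6] = 17+4 = 21 → [4, 4, 8, 9, 13, 17, 21, 7]
i=7: 7<21, a[7] = 21+4 = 25 → [4, 4, 8, 9, 13, 17, 21, 25]

25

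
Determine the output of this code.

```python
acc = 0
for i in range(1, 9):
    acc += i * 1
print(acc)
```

36

i=1: acc = 0+1*1 = 1
i=2: acc = 1+2*1 = 3
i=3: acc = 3+3*1 = 6
i=4: acc = 6+4*1 = 10
i=5: acc = 10+5*1 = 15
i=6: acc = 15+6*1 = 21
i=7: acc = 21+7*1 = 28
i=8: acc = 28+8*1 = 36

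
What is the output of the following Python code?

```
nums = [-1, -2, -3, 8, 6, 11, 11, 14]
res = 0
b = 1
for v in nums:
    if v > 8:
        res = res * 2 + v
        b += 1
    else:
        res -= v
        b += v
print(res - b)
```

4

v=-1: not >8, res = 0-(-1) = 1; b=0
v=-2: not >8, res = 1-(-2) = 3; b=-2
v=-3: not >8, res = 3-(-3) = 6; b=-5
v=8: not >8, res = 6-8 = -2; b=3
v=6: not >8, res = (-2)-6 = -8; b=9
v=11: >8, res = (-8)*2+11 = -5; b=10
v=11: >8, res = (-5)*2+11 = 1; b=11
v=14: >8, res = 1*2+14 = 16; b=12
res-b = 16-12 = 4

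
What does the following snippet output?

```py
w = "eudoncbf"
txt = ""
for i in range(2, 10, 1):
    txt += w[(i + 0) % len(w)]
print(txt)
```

i=2: add w[2]='d' → 'd'
i=3: add w[3]='o' → 'do'
i=4: add w[4]='n' → 'don'
i=5: add w[5]='c' → 'donc'
i=6: add w[6]='b' → 'doncb'
i=7: add w[7]='f' → 'doncbf'
i=8: add w[0]='e' → 'doncbfe'
i=9: add w[1]='u' → 'doncbfeu'

doncbfeu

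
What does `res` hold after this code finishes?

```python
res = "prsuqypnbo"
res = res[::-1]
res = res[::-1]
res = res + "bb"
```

reverse → 'obnpyqusrp'
reverse → 'prsuqypnbo'
+ 'bb' → 'prsuqypnbobb'

'prsuqypnbobb'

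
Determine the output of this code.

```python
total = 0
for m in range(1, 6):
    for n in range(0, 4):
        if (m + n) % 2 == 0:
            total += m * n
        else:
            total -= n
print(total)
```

34

m=1,n=0: odd sum, total = 0-0 = 0
m=1,n=1: even sum, total = 0+1 = 1
m=1,n=2: odd sum, total = 1-2 = -1
m=1,n=3: even sum, total = (-1)+3 = 2
m=2,n=0: even sum, total = 2+0 = 2
m=2,n=1: odd sum, total = 2-1 = 1
m=2,n=2: even sum, total = 1+4 = 5
m=2,n=3: odd sum, total = 5-3 = 2
m=3,n=0: odd sum, total = 2-0 = 2
m=3,n=1: even sum, total = 2+3 = 5
m=3,n=2: odd sum, total = 5-2 = 3
m=3,n=3: even sum, total = 3+9 = 12
m=4,n=0: even sum, total = 12+0 = 12
m=4,n=1: odd sum, total = 12-1 = 11
m=4,n=2: even sum, total = 11+8 = 19
m=4,n=3: odd sum, total = 19-3 = 16
m=5,n=0: odd sum, total = 16-0 = 16
m=5,n=1: even sum, total = 16+5 = 21
m=5,n=2: odd sum, total = 21-2 = 19
m=5,n=3: even sum, total = 19+15 = 34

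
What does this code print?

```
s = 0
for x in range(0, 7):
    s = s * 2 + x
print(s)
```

120

x=0: s = 0*2+0 = 0
x=1: s = 0*2+1 = 1
x=2: s = 1*2+2 = 4
x=3: s = 4*2+3 = 11
x=4: s = 11*2+4 = 26
x=5: s = 26*2+5 = 57
x=6: s = 57*2+6 = 120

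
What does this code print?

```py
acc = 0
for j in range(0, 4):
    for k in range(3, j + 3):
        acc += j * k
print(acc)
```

53

j=1,k=3: acc = 0+3 = 3
j=2,k=3: acc = 3+6 = 9
j=2,k=4: acc = 9+8 = 17
j=3,k=3: acc = 17+9 = 26
j=3,k=4: acc = 26+12 = 38
j=3,k=5: acc = 38+15 = 53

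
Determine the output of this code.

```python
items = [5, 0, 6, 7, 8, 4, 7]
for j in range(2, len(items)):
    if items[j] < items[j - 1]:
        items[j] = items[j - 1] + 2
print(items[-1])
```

12

j=2: 6>=0, unchanged → [5, 0, 6, 7, 8, 4, 7]
j=3: 7>=6, unchanged → [5, 0, 6, 7, 8, 4, 7]
j=4: 8>=7, unchanged → [5, 0, 6, 7, 8, 4, 7]
j=5: 4<8, items[5] = 8+2 = 10 → [5, 0, 6, 7, 8, 10, 7]
j=6: 7<10, items[6] = 10+2 = 12 → [5, 0, 6, 7, 8, 10, 12]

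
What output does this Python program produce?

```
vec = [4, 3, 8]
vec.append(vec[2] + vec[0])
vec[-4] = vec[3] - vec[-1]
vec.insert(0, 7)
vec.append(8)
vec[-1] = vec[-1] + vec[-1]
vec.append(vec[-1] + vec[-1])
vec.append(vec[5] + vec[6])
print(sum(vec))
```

append vec[2]+vec[0] = 8+4 = 12 → [4, 3, 8, 12]
vec[-4] = vec[3]-vec[-1] = 12-12 = 0 → [0, 3, 8, 12]
insert 7 at 0 → [7, 0, 3, 8, 12]
append 8 → [7, 0, 3, 8, 12, 8]
vec[-1] = vec[-1]+vec[-1] = 8+8 = 16 → [7, 0, 3, 8, 12, 16]
append vec[-1]+vec[-1] = 16+16 = 32 → [7, 0, 3, 8, 12, 16, 32]
append vec[5]+vec[6] = 16+32 = 48 → [7, 0, 3, 8, 12, 16, 32, 48]
sum = 126

126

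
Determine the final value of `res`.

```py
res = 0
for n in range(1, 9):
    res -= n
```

-36

n=1: res = 0-1 = -1
n=2: res = (-1)-2 = -3
n=3: res = (-3)-3 = -6
n=4: res = (-6)-4 = -10
n=5: res = (-10)-5 = -15
n=6: res = (-15)-6 = -21
n=7: res = (-21)-7 = -28
n=8: res = (-28)-8 = -36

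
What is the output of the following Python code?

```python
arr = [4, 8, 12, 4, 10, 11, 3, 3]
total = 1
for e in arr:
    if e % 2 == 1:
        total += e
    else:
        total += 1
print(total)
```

e=4: not odd, total = 1+1 = 2
e=8: not odd, total = 2+1 = 3
e=12: not odd, total = 3+1 = 4
e=4: not odd, total = 4+1 = 5
e=10: not odd, total = 5+1 = 6
e=11: odd, total = 6+11 = 17
e=3: odd, total = 17+3 = 20
e=3: odd, total = 20+3 = 23

23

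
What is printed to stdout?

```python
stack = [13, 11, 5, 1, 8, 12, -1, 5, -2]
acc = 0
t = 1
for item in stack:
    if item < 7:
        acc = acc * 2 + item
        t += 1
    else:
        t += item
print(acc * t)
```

item=13: not <7; t=14
item=11: not <7; t=25
item=5: <7, acc = 0*2+5 = 5; t=26
item=1: <7, acc = 5*2+1 = 11; t=27
item=8: not <7; t=35
item=12: not <7; t=47
item=-1: <7, acc = 11*2+(-1) = 21; t=48
item=5: <7, acc = 21*2+5 = 47; t=49
item=-2: <7, acc = 47*2+(-2) = 92; t=50
acc*t = 92*50 = 4600

4600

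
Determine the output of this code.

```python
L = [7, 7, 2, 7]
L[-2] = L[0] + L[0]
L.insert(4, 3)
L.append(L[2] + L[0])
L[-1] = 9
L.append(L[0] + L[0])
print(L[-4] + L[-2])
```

16

L[-2] = L[0]+L[0] = 7+7 = 14 → [7, 7, 14, 7]
insert 3 at 4 → [7, 7, 14, 7, 3]
append L[2]+L[0] = 14+7 = 21 → [7, 7, 14, 7, 3, 21]
L[-1] = 9 → [7, 7, 14, 7, 3, 9]
append L[0]+L[0] = 7+7 = 14 → [7, 7, 14, 7, 3, 9, 14]
L[-4]+L[-2] = 7+9 = 16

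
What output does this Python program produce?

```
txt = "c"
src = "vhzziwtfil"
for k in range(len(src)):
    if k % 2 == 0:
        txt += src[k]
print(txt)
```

k=0: add 'v' → 'cv'
k=1: skip
k=2: add 'z' → 'cvz'
k=3: skip
k=4: add 'i' → 'cvzi'
k=5: skip
k=6: add 't' → 'cvzit'
k=7: skip
k=8: add 'i' → 'cvziti'
k=9: skip

cvziti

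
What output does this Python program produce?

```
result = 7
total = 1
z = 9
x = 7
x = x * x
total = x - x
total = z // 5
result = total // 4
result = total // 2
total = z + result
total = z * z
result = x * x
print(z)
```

9

x = 7*7 = 49
total = 49-49 = 0
total = 9//5 = 1
result = 1//4 = 0
result = 1//2 = 0
total = 9+0 = 9
total = 9*9 = 81
result = 49*49 = 2401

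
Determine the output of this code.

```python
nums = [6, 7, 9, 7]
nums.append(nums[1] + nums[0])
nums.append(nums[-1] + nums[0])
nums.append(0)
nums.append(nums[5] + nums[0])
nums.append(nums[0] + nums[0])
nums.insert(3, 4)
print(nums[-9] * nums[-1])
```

84

append nums[1]+nums[0] = 7+6 = 13 → [6, 7, 9, 7, 13]
append nums[-1]+nums[0] = 13+6 = 19 → [6, 7, 9, 7, 13, 19]
append 0 → [6, 7, 9, 7, 13, 19, 0]
append nums[5]+nums[0] = 19+6 = 25 → [6, 7, 9, 7, 13, 19, 0, 25]
append nums[0]+nums[0] = 6+6 = 12 → [6, 7, 9, 7, 13, 19, 0, 25, 12]
insert 4 at 3 → [6, 7, 9, 4, 7, 13, 19, 0, 25, 12]
nums[-9]*nums[-1] = 7*12 = 84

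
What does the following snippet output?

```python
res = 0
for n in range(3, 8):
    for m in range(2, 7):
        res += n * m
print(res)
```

500

n=3,m=2: res = 0+6 = 6
n=3,m=3: res = 6+9 = 15
n=3,m=4: res = 15+12 = 27
n=3,m=5: res = 27+15 = 42
n=3,m=6: res = 42+18 = 60
n=4,m=2: res = 60+8 = 68
n=4,m=3: res = 68+12 = 80
n=4,m=4: res = 80+16 = 96
n=4,m=5: res = 96+20 = 116
n=4,m=6: res = 116+24 = 140
n=5,m=2: res = 140+10 = 150
n=5,m=3: res = 150+15 = 165
n=5,m=4: res = 165+20 = 185
n=5,m=5: res = 185+25 = 210
n=5,m=6: res = 210+30 = 240
n=6,m=2: res = 240+12 = 252
n=6,m=3: res = 252+18 = 270
n=6,m=4: res = 270+24 = 294
n=6,m=5: res = 294+30 = 324
n=6,m=6: res = 324+36 = 360
n=7,m=2: res = 360+14 = 374
n=7,m=3: res = 374+21 = 395
n=7,m=4: res = 395+28 = 423
n=7,m=5: res = 423+35 = 458
n=7,m=6: res = 458+42 = 500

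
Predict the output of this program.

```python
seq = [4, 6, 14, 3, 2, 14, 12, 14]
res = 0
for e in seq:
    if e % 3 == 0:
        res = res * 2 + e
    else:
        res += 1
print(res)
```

e=4: not %3==0, res = 0+1 = 1
e=6: %3==0, res = 1*2+6 = 8
e=14: not %3==0, res = 8+1 = 9
e=3: %3==0, res = 9*2+3 = 21
e=2: not %3==0, res = 21+1 = 22
e=14: not %3==0, res = 22+1 = 23
e=12: %3==0, res = 23*2+12 = 58
e=14: not %3==0, res = 58+1 = 59

59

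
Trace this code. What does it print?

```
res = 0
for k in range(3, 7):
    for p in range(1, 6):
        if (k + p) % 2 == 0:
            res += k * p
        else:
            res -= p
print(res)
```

k=3,p=1: even sum, res = 0+3 = 3
k=3,p=2: odd sum, res = 3-2 = 1
k=3,p=3: even sum, res = 1+9 = 10
k=3,p=4: odd sum, res = 10-4 = 6
k=3,p=5: even sum, res = 6+15 = 21
k=4,p=1: odd sum, res = 21-1 = 20
k=4,p=2: even sum, res = 20+8 = 28
k=4,p=3: odd sum, res = 28-3 = 25
k=4,p=4: even sum, res = 25+16 = 41
k=4,p=5: odd sum, res = 41-5 = 36
k=5,p=1: even sum, res = 36+5 = 41
k=5,p=2: odd sum, res = 41-2 = 39
k=5,p=3: even sum, res = 39+15 = 54
k=5,p=4: odd sum, res = 54-4 = 50
k=5,p=5: even sum, res = 50+25 = 75
k=6,p=1: odd sum, res = 75-1 = 74
k=6,p=2: even sum, res = 74+12 = 86
k=6,p=3: odd sum, res = 86-3 = 83
k=6,p=4: even sum, res = 83+24 = 107
k=6,p=5: odd sum, res = 107-5 = 102

102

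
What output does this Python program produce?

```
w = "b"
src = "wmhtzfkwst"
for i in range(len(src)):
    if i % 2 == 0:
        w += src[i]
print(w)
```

i=0: add 'w' → 'bw'
i=1: skip
i=2: add 'h' → 'bwh'
i=3: skip
i=4: add 'z' → 'bwhz'
i=5: skip
i=6: add 'k' → 'bwhzk'
i=7: skip
i=8: add 's' → 'bwhzks'
i=9: skip

bwhzks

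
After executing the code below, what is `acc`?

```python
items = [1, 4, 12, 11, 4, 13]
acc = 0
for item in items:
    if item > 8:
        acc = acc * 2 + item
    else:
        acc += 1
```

item=1: not >8, acc = 0+1 = 1
item=4: not >8, acc = 1+1 = 2
item=12: >8, acc = 2*2+12 = 16
item=11: >8, acc = 16*2+11 = 43
item=4: not >8, acc = 43+1 = 44
item=13: >8, acc = 44*2+13 = 101

101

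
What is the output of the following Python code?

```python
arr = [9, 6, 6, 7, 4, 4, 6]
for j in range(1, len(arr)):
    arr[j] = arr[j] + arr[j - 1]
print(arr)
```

[9, 15, 21, 28, 32, 36, 42]

j=1: arr[1] = 6+9 = 15 → [9, 15, 6, 7, 4, 4, 6]
j=2: arr[2] = 6+15 = 21 → [9, 15, 21, 7, 4, 4, 6]
j=3: arr[3] = 7+21 = 28 → [9, 15, 21, 28, 4, 4, 6]
j=4: arr[4] = 4+28 = 32 → [9, 15, 21, 28, 32, 4, 6]
j=5: arr[5] = 4+32 = 36 → [9, 15, 21, 28, 32, 36, 6]
j=6: arr[6] = 6+36 = 42 → [9, 15, 21, 28, 32, 36, 42]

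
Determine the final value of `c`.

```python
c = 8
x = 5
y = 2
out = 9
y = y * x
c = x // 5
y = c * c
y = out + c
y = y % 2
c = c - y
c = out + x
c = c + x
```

y = 2*5 = 10
c = 5//5 = 1
y = 1*1 = 1
y = 9+1 = 10
y = 10%2 = 0
c = 1-0 = 1
c = 9+5 = 14
c = 14+5 = 19

19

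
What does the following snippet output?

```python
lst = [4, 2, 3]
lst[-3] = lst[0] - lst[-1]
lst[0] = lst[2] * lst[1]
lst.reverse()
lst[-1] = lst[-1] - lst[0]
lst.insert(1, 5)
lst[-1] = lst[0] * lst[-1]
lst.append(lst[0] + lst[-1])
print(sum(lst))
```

31

lst[-3] = lst[0]-lst[-1] = 4-3 = 1 → [1, 2, 3]
lst[0] = lst[2]*lst[1] = 3*2 = 6 → [6, 2, 3]
reverse → [3, 2, 6]
lst[-1] = lst[-1]-lst[0] = 6-3 = 3 → [3, 2, 3]
insert 5 at 1 → [3, 5, 2, 3]
lst[-1] = lst[0]*lst[-1] = 3*3 = 9 → [3, 5, 2, 9]
append lst[0]+lst[-1] = 3+9 = 12 → [3, 5, 2, 9, 12]
sum = 31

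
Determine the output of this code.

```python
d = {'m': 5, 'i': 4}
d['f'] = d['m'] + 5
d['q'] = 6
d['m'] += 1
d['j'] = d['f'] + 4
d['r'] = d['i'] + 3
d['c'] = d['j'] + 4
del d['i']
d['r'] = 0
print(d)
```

{'m': 6, 'f': 10, 'q': 6, 'j': 14, 'r': 0, 'c': 18}

d['f'] = d['m']+5 = 10 → {'m': 5, 'i': 4, 'f': 10}
d['q'] = 6 → {'m': 5, 'i': 4, 'f': 10, 'q': 6}
d['m'] = 5+1 = 6 → {'m': 6, 'i': 4, 'f': 10, 'q': 6}
d['j'] = d['f']+4 = 14 → {'m': 6, 'i': 4, 'f': 10, 'q': 6, 'j': 14}
d['r'] = d['i']+3 = 7 → {'m': 6, 'i': 4, 'f': 10, 'q': 6, 'j': 14, 'r': 7}
d['c'] = d['j']+4 = 18 → {'m': 6, 'i': 4, 'f': 10, 'q': 6, 'j': 14, 'r': 7, 'c': 18}
del 'i' → {'m': 6, 'f': 10, 'q': 6, 'j': 14, 'r': 7, 'c': 18}
d['r'] = 0 → {'m': 6, 'f': 10, 'q': 6, 'j': 14, 'r': 0, 'c': 18}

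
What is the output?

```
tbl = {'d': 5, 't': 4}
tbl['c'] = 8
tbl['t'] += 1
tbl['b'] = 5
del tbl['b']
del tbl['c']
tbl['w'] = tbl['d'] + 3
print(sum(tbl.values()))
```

18

tbl['c'] = 8 → {'d': 5, 't': 4, 'c': 8}
tbl['t'] = 4+1 = 5 → {'d': 5, 't': 5, 'c': 8}
tbl['b'] = 5 → {'d': 5, 't': 5, 'c': 8, 'b': 5}
del 'b' → {'d': 5, 't': 5, 'c': 8}
del 'c' → {'d': 5, 't': 5}
tbl['w'] = tbl['d']+3 = 8 → {'d': 5, 't': 5, 'w': 8}
sum of values = 18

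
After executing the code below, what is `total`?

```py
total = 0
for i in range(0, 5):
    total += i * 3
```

30

i=0: total = 0+0*3 = 0
i=1: total = 0+1*3 = 3
i=2: total = 3+2*3 = 9
i=3: total = 9+3*3 = 18
i=4: total = 18+4*3 = 30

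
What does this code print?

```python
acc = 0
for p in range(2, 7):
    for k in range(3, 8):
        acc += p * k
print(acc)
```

p=2,k=3: acc = 0+6 = 6
p=2,k=4: acc = 6+8 = 14
p=2,k=5: acc = 14+10 = 24
p=2,k=6: acc = 24+12 = 36
p=2,k=7: acc = 36+14 = 50
p=3,k=3: acc = 50+9 = 59
p=3,k=4: acc = 59+12 = 71
p=3,k=5: acc = 71+15 = 86
p=3,k=6: acc = 86+18 = 104
p=3,k=7: acc = 104+21 = 125
p=4,k=3: acc = 125+12 = 137
p=4,k=4: acc = 137+16 = 153
p=4,k=5: acc = 153+20 = 173
p=4,k=6: acc = 173+24 = 197
p=4,k=7: acc = 197+28 = 225
p=5,k=3: acc = 225+15 = 240
p=5,k=4: acc = 240+20 = 260
p=5,k=5: acc = 260+25 = 285
p=5,k=6: acc = 285+30 = 315
p=5,k=7: acc = 315+35 = 350
p=6,k=3: acc = 350+18 = 368
p=6,k=4: acc = 368+24 = 392
p=6,k=5: acc = 392+30 = 422
p=6,k=6: acc = 422+36 = 458
p=6,k=7: acc = 458+42 = 500

500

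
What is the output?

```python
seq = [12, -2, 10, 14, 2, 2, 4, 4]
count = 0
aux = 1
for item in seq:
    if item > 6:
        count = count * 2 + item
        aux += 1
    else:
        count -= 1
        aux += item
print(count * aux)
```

1036

item=12: >6, count = 0*2+12 = 12; aux=2
item=-2: not >6, count = 12-1 = 11; aux=0
item=10: >6, count = 11*2+10 = 32; aux=1
item=14: >6, count = 32*2+14 = 78; aux=2
item=2: not >6, count = 78-1 = 77; aux=4
item=2: not >6, count = 77-1 = 76; aux=6
item=4: not >6, count = 76-1 = 75; aux=10
item=4: not >6, count = 75-1 = 74; aux=14
count*aux = 74*14 = 1036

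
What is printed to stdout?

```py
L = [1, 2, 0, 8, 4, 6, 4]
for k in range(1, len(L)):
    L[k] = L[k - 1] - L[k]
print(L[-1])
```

k=1: L[1] = 1-2 = -1 → [1, -1, 0, 8, 4, 6, 4]
k=2: L[2] = (-1)-0 = -1 → [1, -1, -1, 8, 4, 6, 4]
k=3: L[3] = (-1)-8 = -9 → [1, -1, -1, -9, 4, 6, 4]
k=4: L[4] = (-9)-4 = -13 → [1, -1, -1, -9, -13, 6, 4]
k=5: L[5] = (-13)-6 = -19 → [1, -1, -1, -9, -13, -19, 4]
k=6: L[6] = (-19)-4 = -23 → [1, -1, -1, -9, -13, -19, -23]

-23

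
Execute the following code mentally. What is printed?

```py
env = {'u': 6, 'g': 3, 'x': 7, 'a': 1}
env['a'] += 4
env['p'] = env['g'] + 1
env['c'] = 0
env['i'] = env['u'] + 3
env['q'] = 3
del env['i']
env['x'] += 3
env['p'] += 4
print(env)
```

{'u': 6, 'g': 3, 'x': 10, 'a': 5, 'p': 8, 'c': 0, 'q': 3}

env['a'] = 1+4 = 5 → {'u': 6, 'g': 3, 'x': 7, 'a': 5}
env['p'] = env['g']+1 = 4 → {'u': 6, 'g': 3, 'x': 7, 'a': 5, 'p': 4}
env['c'] = 0 → {'u': 6, 'g': 3, 'x': 7, 'a': 5, 'p': 4, 'c': 0}
env['i'] = env['u']+3 = 9 → {'u': 6, 'g': 3, 'x': 7, 'a': 5, 'p': 4, 'c': 0, 'i': 9}
env['q'] = 3 → {'u': 6, 'g': 3, 'x': 7, 'a': 5, 'p': 4, 'c': 0, 'i': 9, 'q': 3}
del 'i' → {'u': 6, 'g': 3, 'x': 7, 'a': 5, 'p': 4, 'c': 0, 'q': 3}
env['x'] = 7+3 = 10 → {'u': 6, 'g': 3, 'x': 10, 'a': 5, 'p': 4, 'c': 0, 'q': 3}
env['p'] = 4+4 = 8 → {'u': 6, 'g': 3, 'x': 10, 'a': 5, 'p': 8, 'c': 0, 'q': 3}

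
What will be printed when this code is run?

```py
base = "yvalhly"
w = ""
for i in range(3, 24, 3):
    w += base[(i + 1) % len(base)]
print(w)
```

hylyalv

i=3: add base[4]='h' → 'h'
i=6: add base[0]='y' → 'hy'
i=9: add base[3]='l' → 'hyl'
i=12: add base[6]='y' → 'hyly'
i=15: add base[2]='a' → 'hylya'
i=18: add base[5]='l' → 'hylyal'
i=21: add base[1]='v' → 'hylyalv'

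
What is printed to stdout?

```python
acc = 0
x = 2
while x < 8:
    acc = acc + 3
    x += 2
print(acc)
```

9

x=2: acc = 0+3 = 3
x=4: acc = 3+3 = 6
x=6: acc = 6+3 = 9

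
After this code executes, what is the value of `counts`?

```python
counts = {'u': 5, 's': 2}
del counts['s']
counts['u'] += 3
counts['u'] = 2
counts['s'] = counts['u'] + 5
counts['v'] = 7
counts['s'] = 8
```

del 's' → {'u': 5}
counts['u'] = 5+3 = 8 → {'u': 8}
counts['u'] = 2 → {'u': 2}
counts['s'] = counts['u']+5 = 7 → {'u': 2, 's': 7}
counts['v'] = 7 → {'u': 2, 's': 7, 'v': 7}
counts['s'] = 8 → {'u': 2, 's': 8, 'v': 7}

{'u': 2, 's': 8, 'v': 7}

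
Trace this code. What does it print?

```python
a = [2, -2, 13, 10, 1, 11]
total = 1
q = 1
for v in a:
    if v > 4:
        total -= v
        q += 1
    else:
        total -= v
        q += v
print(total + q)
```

v=2: not >4, total = 1-2 = -1; q=3
v=-2: not >4, total = (-1)-(-2) = 1; q=1
v=13: >4, total = 1-13 = -12; q=2
v=10: >4, total = (-12)-10 = -22; q=3
v=1: not >4, total = (-22)-1 = -23; q=4
v=11: >4, total = (-23)-11 = -34; q=5
total+q = (-34)+5 = -29

-29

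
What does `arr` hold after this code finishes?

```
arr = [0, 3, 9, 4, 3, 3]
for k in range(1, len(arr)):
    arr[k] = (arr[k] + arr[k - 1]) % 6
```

k=1: arr[1] = (3+0)%6 = 3 → [0, 3, 9, 4, 3, 3]
k=2: arr[2] = (9+3)%6 = 0 → [0, 3, 0, 4, 3, 3]
k=3: arr[3] = (4+0)%6 = 4 → [0, 3, 0, 4, 3, 3]
k=4: arr[4] = (3+4)%6 = 1 → [0, 3, 0, 4, 1, 3]
k=5: arr[5] = (3+1)%6 = 4 → [0, 3, 0, 4, 1, 4]

[0, 3, 0, 4, 1, 4]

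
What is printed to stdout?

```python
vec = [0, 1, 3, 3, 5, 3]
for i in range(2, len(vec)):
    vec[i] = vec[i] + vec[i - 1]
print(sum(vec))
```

39

i=2: vec[2] = 3+1 = 4 → [0, 1, 4, 3, 5, 3]
i=3: vec[3] = 3+4 = 7 → [0, 1, 4, 7, 5, 3]
i=4: vec[4] = 5+7 = 12 → [0, 1, 4, 7, 12, 3]
i=5: vec[5] = 3+12 = 15 → [0, 1, 4, 7, 12, 15]
sum = 39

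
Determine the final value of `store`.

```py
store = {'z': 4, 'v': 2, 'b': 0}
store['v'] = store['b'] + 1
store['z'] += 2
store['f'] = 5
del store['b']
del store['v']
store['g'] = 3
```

{'z': 6, 'f': 5, 'g': 3}

store['v'] = store['b']+1 = 1 → {'z': 4, 'v': 1, 'b': 0}
store['z'] = 4+2 = 6 → {'z': 6, 'v': 1, 'b': 0}
store['f'] = 5 → {'z': 6, 'v': 1, 'b': 0, 'f': 5}
del 'b' → {'z': 6, 'v': 1, 'f': 5}
del 'v' → {'z': 6, 'f': 5}
store['g'] = 3 → {'z': 6, 'f': 5, 'g': 3}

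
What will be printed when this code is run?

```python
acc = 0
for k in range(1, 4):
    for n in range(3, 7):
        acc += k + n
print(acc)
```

k=1,n=3: acc = 0+4 = 4
k=1,n=4: acc = 4+5 = 9
k=1,n=5: acc = 9+6 = 15
k=1,n=6: acc = 15+7 = 22
k=2,n=3: acc = 22+5 = 27
k=2,n=4: acc = 27+6 = 33
k=2,n=5: acc = 33+7 = 40
k=2,n=6: acc = 40+8 = 48
k=3,n=3: acc = 48+6 = 54
k=3,n=4: acc = 54+7 = 61
k=3,n=5: acc = 61+8 = 69
k=3,n=6: acc = 69+9 = 78

78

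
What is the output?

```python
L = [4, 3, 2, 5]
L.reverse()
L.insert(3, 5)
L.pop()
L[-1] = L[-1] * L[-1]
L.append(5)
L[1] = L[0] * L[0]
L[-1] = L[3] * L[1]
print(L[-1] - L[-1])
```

0

reverse → [5, 2, 3, 4]
insert 5 at 3 → [5, 2, 3, 5, 4]
pop() removes 4 → [5, 2, 3, 5]
L[-1] = L[-1]*L[-1] = 5*5 = 25 → [5, 2, 3, 25]
append 5 → [5, 2, 3, 25, 5]
L[1] = L[0]*L[0] = 5*5 = 25 → [5, 25, 3, 25, 5]
L[-1] = L[3]*L[1] = 25*25 = 625 → [5, 25, 3, 25, 625]
L[-1]-L[-1] = 625-625 = 0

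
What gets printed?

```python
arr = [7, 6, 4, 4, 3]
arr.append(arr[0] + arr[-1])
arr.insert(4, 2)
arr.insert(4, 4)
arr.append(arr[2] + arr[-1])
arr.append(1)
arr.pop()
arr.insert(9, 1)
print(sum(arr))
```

append arr[0]+arr[-1] = 7+3 = 10 → [7, 6, 4, 4, 3, 10]
insert 2 at 4 → [7, 6, 4, 4, 2, 3, 10]
insert 4 at 4 → [7, 6, 4, 4, 4, 2, 3, 10]
append arr[2]+arr[-1] = 4+10 = 14 → [7, 6, 4, 4, 4, 2, 3, 10, 14]
append 1 → [7, 6, 4, 4, 4, 2, 3, 10, 14, 1]
pop() removes 1 → [7, 6, 4, 4, 4, 2, 3, 10, 14]
insert 1 at 9 → [7, 6, 4, 4, 4, 2, 3, 10, 14, 1]
sum = 55

55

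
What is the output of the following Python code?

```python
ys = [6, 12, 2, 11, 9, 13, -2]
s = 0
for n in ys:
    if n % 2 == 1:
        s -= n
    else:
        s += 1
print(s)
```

-29

n=6: not odd, s = 0+1 = 1
n=12: not odd, s = 1+1 = 2
n=2: not odd, s = 2+1 = 3
n=11: odd, s = 3-11 = -8
n=9: odd, s = (-8)-9 = -17
n=13: odd, s = (-17)-13 = -30
n=-2: not odd, s = (-30)+1 = -29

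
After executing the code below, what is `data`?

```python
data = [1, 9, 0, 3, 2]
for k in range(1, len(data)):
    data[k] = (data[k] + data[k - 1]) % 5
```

[1, 0, 0, 3, 0]

k=1: data[1] = (9+1)%5 = 0 → [1, 0, 0, 3, 2]
k=2: data[2] = (0+0)%5 = 0 → [1, 0, 0, 3, 2]
k=3: data[3] = (3+0)%5 = 3 → [1, 0, 0, 3, 2]
k=4: data[4] = (2+3)%5 = 0 → [1, 0, 0, 3, 0]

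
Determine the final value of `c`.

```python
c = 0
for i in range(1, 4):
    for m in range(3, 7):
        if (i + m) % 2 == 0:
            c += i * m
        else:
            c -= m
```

i=1,m=3: even sum, c = 0+3 = 3
i=1,m=4: odd sum, c = 3-4 = -1
i=1,m=5: even sum, c = (-1)+5 = 4
i=1,m=6: odd sum, c = 4-6 = -2
i=2,m=3: odd sum, c = (-2)-3 = -5
i=2,m=4: even sum, c = (-5)+8 = 3
i=2,m=5: odd sum, c = 3-5 = -2
i=2,m=6: even sum, c = (-2)+12 = 10
i=3,m=3: even sum, c = 10+9 = 19
i=3,m=4: odd sum, c = 19-4 = 15
i=3,m=5: even sum, c = 15+15 = 30
i=3,m=6: odd sum, c = 30-6 = 24

24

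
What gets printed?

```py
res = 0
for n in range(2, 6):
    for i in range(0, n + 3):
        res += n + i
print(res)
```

170

n=2,i=0: res = 0+2 = 2
n=2,i=1: res = 2+3 = 5
n=2,i=2: res = 5+4 = 9
n=2,i=3: res = 9+5 = 14
n=2,i=4: res = 14+6 = 20
n=3,i=0: res = 20+3 = 23
n=3,i=1: res = 23+4 = 27
n=3,i=2: res = 27+5 = 32
n=3,i=3: res = 32+6 = 38
n=3,i=4: res = 38+7 = 45
n=3,i=5: res = 45+8 = 53
n=4,i=0: res = 53+4 = 57
n=4,i=1: res = 57+5 = 62
n=4,i=2: res = 62+6 = 68
n=4,i=3: res = 68+7 = 75
n=4,i=4: res = 75+8 = 83
n=4,i=5: res = 83+9 = 92
n=4,i=6: res = 92+10 = 102
n=5,i=0: res = 102+5 = 107
n=5,i=1: res = 107+6 = 113
n=5,i=2: res = 113+7 = 120
n=5,i=3: res = 120+8 = 128
n=5,i=4: res = 128+9 = 137
n=5,i=5: res = 137+10 = 147
n=5,i=6: res = 147+11 = 158
n=5,i=7: res = 158+12 = 170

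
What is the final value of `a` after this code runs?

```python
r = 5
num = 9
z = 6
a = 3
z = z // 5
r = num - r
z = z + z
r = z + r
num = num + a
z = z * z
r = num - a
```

3

z = 6//5 = 1
r = 9-5 = 4
z = 1+1 = 2
r = 2+4 = 6
num = 9+3 = 12
z = 2*2 = 4
r = 12-3 = 9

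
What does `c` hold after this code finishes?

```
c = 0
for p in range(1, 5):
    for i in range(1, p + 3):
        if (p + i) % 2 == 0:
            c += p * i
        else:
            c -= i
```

70

p=1,i=1: even sum, c = 0+1 = 1
p=1,i=2: odd sum, c = 1-2 = -1
p=1,i=3: even sum, c = (-1)+3 = 2
p=2,i=1: odd sum, c = 2-1 = 1
p=2,i=2: even sum, c = 1+4 = 5
p=2,i=3: odd sum, c = 5-3 = 2
p=2,i=4: even sum, c = 2+8 = 10
p=3,i=1: even sum, c = 10+3 = 13
p=3,i=2: odd sum, c = 13-2 = 11
p=3,i=3: even sum, c = 11+9 = 20
p=3,i=4: odd sum, c = 20-4 = 16
p=3,i=5: even sum, c = 16+15 = 31
p=4,i=1: odd sum, c = 31-1 = 30
p=4,i=2: even sum, c = 30+8 = 38
p=4,i=3: odd sum, c = 38-3 = 35
p=4,i=4: even sum, c = 35+16 = 51
p=4,i=5: odd sum, c = 51-5 = 46
p=4,i=6: even sum, c = 46+24 = 70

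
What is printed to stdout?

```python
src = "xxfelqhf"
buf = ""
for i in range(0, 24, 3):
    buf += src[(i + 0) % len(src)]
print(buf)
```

i=0: add src[0]='x' → 'x'
i=3: add src[3]='e' → 'xe'
i=6: add src[6]='h' → 'xeh'
i=9: add src[1]='x' → 'xehx'
i=12: add src[4]='l' → 'xehxl'
i=15: add src[7]='f' → 'xehxlf'
i=18: add src[2]='f' → 'xehxlff'
i=21: add src[5]='q' → 'xehxlffq'

xehxlffq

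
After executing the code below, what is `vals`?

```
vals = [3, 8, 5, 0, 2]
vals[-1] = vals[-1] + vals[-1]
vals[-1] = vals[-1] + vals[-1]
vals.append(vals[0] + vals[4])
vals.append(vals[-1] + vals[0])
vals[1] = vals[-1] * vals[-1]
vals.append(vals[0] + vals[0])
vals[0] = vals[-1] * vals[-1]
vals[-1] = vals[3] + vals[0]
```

[36, 196, 5, 0, 8, 11, 14, 36]

vals[-1] = vals[-1]+vals[-1] = 2+2 = 4 → [3, 8, 5, 0, 4]
vals[-1] = vals[-1]+vals[-1] = 4+4 = 8 → [3, 8, 5, 0, 8]
append vals[0]+vals[4] = 3+8 = 11 → [3, 8, 5, 0, 8, 11]
append vals[-1]+vals[0] = 11+3 = 14 → [3, 8, 5, 0, 8, 11, 14]
vals[1] = vals[-1]*vals[-1] = 14*14 = 196 → [3, 196, 5, 0, 8, 11, 14]
append vals[0]+vals[0] = 3+3 = 6 → [3, 196, 5, 0, 8, 11, 14, 6]
vals[0] = vals[-1]*vals[-1] = 6*6 = 36 → [36, 196, 5, 0, 8, 11, 14, 6]
vals[-1] = vals[3]+vals[0] = 0+36 = 36 → [36, 196, 5, 0, 8, 11, 14, 36]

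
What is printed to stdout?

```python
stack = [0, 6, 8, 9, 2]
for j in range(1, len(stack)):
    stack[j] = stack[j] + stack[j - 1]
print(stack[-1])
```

25

j=1: stack[1] = 6+0 = 6 → [0, 6, 8, 9, 2]
j=2: stack[2] = 8+6 = 14 → [0, 6, 14, 9, 2]
j=3: stack[3] = 9+14 = 23 → [0, 6, 14, 23, 2]
j=4: stack[4] = 2+23 = 25 → [0, 6, 14, 23, 25]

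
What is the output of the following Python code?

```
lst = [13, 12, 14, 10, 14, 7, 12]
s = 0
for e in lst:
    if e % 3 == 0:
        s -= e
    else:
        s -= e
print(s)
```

-82

e=13: not %3==0, s = 0-13 = -13
e=12: %3==0, s = (-13)-12 = -25
e=14: not %3==0, s = (-25)-14 = -39
e=10: not %3==0, s = (-39)-10 = -49
e=14: not %3==0, s = (-49)-14 = -63
e=7: not %3==0, s = (-63)-7 = -70
e=12: %3==0, s = (-70)-12 = -82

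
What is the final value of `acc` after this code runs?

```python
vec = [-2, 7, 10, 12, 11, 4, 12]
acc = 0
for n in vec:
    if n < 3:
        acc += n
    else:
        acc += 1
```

4

n=-2: <3, acc = 0+(-2) = -2
n=7: not <3, acc = (-2)+1 = -1
n=10: not <3, acc = (-1)+1 = 0
n=12: not <3, acc = 0+1 = 1
n=11: not <3, acc = 1+1 = 2
n=4: not <3, acc = 2+1 = 3
n=12: not <3, acc = 3+1 = 4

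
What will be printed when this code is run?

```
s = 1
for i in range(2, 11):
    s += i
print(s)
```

55

i=2: s = 1+2 = 3
i=3: s = 3+3 = 6
i=4: s = 6+4 = 10
i=5: s = 10+5 = 15
i=6: s = 15+6 = 21
i=7: s = 21+7 = 28
i=8: s = 28+8 = 36
i=9: s = 36+9 = 45
i=10: s = 45+10 = 55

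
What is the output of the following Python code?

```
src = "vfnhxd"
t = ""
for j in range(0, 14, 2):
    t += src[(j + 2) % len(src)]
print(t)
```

nxvnxvn

j=0: add src[2]='n' → 'n'
j=2: add src[4]='x' → 'nx'
j=4: add src[0]='v' → 'nxv'
j=6: add src[2]='n' → 'nxvn'
j=8: add src[4]='x' → 'nxvnx'
j=10: add src[0]='v' → 'nxvnxv'
j=12: add src[2]='n' → 'nxvnxvn'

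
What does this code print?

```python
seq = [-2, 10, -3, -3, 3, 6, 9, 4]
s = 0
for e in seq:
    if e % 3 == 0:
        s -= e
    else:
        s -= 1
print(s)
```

-15

e=-2: not %3==0, s = 0-1 = -1
e=10: not %3==0, s = (-1)-1 = -2
e=-3: %3==0, s = (-2)-(-3) = 1
e=-3: %3==0, s = 1-(-3) = 4
e=3: %3==0, s = 4-3 = 1
e=6: %3==0, s = 1-6 = -5
e=9: %3==0, s = (-5)-9 = -14
e=4: not %3==0, s = (-14)-1 = -15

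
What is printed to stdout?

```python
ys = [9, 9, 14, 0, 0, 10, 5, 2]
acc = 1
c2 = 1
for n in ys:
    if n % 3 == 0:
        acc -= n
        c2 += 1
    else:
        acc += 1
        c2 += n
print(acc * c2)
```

-468

n=9: %3==0, acc = 1-9 = -8; c2=2
n=9: %3==0, acc = (-8)-9 = -17; c2=3
n=14: not %3==0, acc = (-17)+1 = -16; c2=17
n=0: %3==0, acc = (-16)-0 = -16; c2=18
n=0: %3==0, acc = (-16)-0 = -16; c2=19
n=10: not %3==0, acc = (-16)+1 = -15; c2=29
n=5: not %3==0, acc = (-15)+1 = -14; c2=34
n=2: not %3==0, acc = (-14)+1 = -13; c2=36
acc*c2 = (-13)*36 = -468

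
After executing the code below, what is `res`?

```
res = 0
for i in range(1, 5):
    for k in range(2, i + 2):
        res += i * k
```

95

i=1,k=2: res = 0+2 = 2
i=2,k=2: res = 2+4 = 6
i=2,k=3: res = 6+6 = 12
i=3,k=2: res = 12+6 = 18
i=3,k=3: res = 18+9 = 27
i=3,k=4: res = 27+12 = 39
i=4,k=2: res = 39+8 = 47
i=4,k=3: res = 47+12 = 59
i=4,k=4: res = 59+16 = 75
i=4,k=5: res = 75+20 = 95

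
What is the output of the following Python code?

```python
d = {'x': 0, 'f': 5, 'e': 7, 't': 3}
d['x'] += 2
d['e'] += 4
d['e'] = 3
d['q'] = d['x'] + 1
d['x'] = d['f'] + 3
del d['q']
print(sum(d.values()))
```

19

d['x'] = 0+2 = 2 → {'x': 2, 'f': 5, 'e': 7, 't': 3}
d['e'] = 7+4 = 11 → {'x': 2, 'f': 5, 'e': 11, 't': 3}
d['e'] = 3 → {'x': 2, 'f': 5, 'e': 3, 't': 3}
d['q'] = d['x']+1 = 3 → {'x': 2, 'f': 5, 'e': 3, 't': 3, 'q': 3}
d['x'] = d['f']+3 = 8 → {'x': 8, 'f': 5, 'e': 3, 't': 3, 'q': 3}
del 'q' → {'x': 8, 'f': 5, 'e': 3, 't': 3}
sum of values = 19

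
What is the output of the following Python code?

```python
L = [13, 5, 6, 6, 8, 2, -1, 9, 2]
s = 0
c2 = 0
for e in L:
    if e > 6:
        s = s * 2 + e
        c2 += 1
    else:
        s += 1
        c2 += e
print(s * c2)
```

e=13: >6, s = 0*2+13 = 13; c2=1
e=5: not >6, s = 13+1 = 14; c2=6
e=6: not >6, s = 14+1 = 15; c2=12
e=6: not >6, s = 15+1 = 16; c2=18
e=8: >6, s = 16*2+8 = 40; c2=19
e=2: not >6, s = 40+1 = 41; c2=21
e=-1: not >6, s = 41+1 = 42; c2=20
e=9: >6, s = 42*2+9 = 93; c2=21
e=2: not >6, s = 93+1 = 94; c2=23
s*c2 = 94*23 = 2162

2162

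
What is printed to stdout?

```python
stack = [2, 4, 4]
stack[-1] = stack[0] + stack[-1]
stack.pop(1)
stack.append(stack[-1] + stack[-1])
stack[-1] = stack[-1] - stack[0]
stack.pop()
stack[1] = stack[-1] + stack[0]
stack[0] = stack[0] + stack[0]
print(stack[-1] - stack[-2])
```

stack[-1] = stack[0]+stack[-1] = 2+4 = 6 → [2, 4, 6]
pop(1) removes 4 → [2, 6]
append stack[-1]+stack[-1] = 6+6 = 12 → [2, 6, 12]
stack[-1] = stack[-1]-stack[0] = 12-2 = 10 → [2, 6, 10]
pop() removes 10 → [2, 6]
stack[1] = stack[-1]+stack[0] = 6+2 = 8 → [2, 8]
stack[0] = stack[0]+stack[0] = 2+2 = 4 → [4, 8]
stack[-1]-stack[-2] = 8-4 = 4

4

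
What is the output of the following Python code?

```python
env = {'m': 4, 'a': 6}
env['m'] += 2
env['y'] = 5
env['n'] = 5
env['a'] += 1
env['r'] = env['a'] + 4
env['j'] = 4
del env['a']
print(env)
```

env['m'] = 4+2 = 6 → {'m': 6, 'a': 6}
env['y'] = 5 → {'m': 6, 'a': 6, 'y': 5}
env['n'] = 5 → {'m': 6, 'a': 6, 'y': 5, 'n': 5}
env['a'] = 6+1 = 7 → {'m': 6, 'a': 7, 'y': 5, 'n': 5}
env['r'] = env['a']+4 = 11 → {'m': 6, 'a': 7, 'y': 5, 'n': 5, 'r': 11}
env['j'] = 4 → {'m': 6, 'a': 7, 'y': 5, 'n': 5, 'r': 11, 'j': 4}
del 'a' → {'m': 6, 'y': 5, 'n': 5, 'r': 11, 'j': 4}

{'m': 6, 'y': 5, 'n': 5, 'r': 11, 'j': 4}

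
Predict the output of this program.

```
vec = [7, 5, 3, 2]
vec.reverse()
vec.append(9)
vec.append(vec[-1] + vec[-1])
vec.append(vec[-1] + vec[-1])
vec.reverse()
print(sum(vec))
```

80

reverse → [2, 3, 5, 7]
append 9 → [2, 3, 5, 7, 9]
append vec[-1]+vec[-1] = 9+9 = 18 → [2, 3, 5, 7, 9, 18]
append vec[-1]+vec[-1] = 18+18 = 36 → [2, 3, 5, 7, 9, 18, 36]
reverse → [36, 18, 9, 7, 5, 3, 2]
sum = 80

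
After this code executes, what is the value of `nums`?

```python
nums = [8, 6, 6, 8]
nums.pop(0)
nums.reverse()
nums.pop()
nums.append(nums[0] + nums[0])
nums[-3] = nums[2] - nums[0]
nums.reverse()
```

[16, 6, 8]

pop(0) removes 8 → [6, 6, 8]
reverse → [8, 6, 6]
pop() removes 6 → [8, 6]
append nums[0]+nums[0] = 8+8 = 16 → [8, 6, 16]
nums[-3] = nums[2]-nums[0] = 16-8 = 8 → [8, 6, 16]
reverse → [16, 6, 8]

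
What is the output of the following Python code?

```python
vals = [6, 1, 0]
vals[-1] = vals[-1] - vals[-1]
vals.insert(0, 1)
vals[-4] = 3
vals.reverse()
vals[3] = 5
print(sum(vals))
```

12

vals[-1] = vals[-1]-vals[-1] = 0-0 = 0 → [6, 1, 0]
insert 1 at 0 → [1, 6, 1, 0]
vals[-4] = 3 → [3, 6, 1, 0]
reverse → [0, 1, 6, 3]
vals[3] = 5 → [0, 1, 6, 5]
sum = 12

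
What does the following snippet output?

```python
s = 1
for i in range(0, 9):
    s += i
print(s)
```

37

i=0: s = 1+0 = 1
i=1: s = 1+1 = 2
i=2: s = 2+2 = 4
i=3: s = 4+3 = 7
i=4: s = 7+4 = 11
i=5: s = 11+5 = 16
i=6: s = 16+6 = 22
i=7: s = 22+7 = 29
i=8: s = 29+8 = 37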